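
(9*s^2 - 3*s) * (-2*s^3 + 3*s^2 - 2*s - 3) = -18*s^5 + 33*s^4 - 27*s^3 - 21*s^2 + 9*s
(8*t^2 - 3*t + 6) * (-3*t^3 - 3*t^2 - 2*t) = -24*t^5 - 15*t^4 - 25*t^3 - 12*t^2 - 12*t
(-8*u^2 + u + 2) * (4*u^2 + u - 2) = -32*u^4 - 4*u^3 + 25*u^2 - 4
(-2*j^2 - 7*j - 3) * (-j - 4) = 2*j^3 + 15*j^2 + 31*j + 12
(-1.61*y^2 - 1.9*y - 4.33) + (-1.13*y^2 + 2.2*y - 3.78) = -2.74*y^2 + 0.3*y - 8.11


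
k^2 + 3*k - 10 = (k - 2)*(k + 5)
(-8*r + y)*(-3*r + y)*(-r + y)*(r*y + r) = -24*r^4*y - 24*r^4 + 35*r^3*y^2 + 35*r^3*y - 12*r^2*y^3 - 12*r^2*y^2 + r*y^4 + r*y^3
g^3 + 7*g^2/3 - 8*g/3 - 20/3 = (g - 5/3)*(g + 2)^2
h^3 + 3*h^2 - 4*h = h*(h - 1)*(h + 4)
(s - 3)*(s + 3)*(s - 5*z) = s^3 - 5*s^2*z - 9*s + 45*z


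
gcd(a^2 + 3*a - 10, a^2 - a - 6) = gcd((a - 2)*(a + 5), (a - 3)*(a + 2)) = 1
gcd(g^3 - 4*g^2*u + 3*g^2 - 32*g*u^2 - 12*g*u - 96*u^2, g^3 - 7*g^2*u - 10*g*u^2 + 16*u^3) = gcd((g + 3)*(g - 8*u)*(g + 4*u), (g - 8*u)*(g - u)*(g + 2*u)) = -g + 8*u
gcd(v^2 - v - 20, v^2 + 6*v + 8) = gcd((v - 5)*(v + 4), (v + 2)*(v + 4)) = v + 4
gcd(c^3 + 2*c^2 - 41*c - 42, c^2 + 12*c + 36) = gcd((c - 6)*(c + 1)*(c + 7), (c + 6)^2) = 1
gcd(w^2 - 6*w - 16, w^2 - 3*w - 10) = w + 2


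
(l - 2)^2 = l^2 - 4*l + 4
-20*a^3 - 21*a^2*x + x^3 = (-5*a + x)*(a + x)*(4*a + x)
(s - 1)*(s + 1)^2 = s^3 + s^2 - s - 1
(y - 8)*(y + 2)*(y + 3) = y^3 - 3*y^2 - 34*y - 48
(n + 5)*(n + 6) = n^2 + 11*n + 30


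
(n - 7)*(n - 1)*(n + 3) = n^3 - 5*n^2 - 17*n + 21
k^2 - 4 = (k - 2)*(k + 2)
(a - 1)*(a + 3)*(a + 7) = a^3 + 9*a^2 + 11*a - 21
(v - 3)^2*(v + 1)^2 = v^4 - 4*v^3 - 2*v^2 + 12*v + 9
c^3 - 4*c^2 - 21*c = c*(c - 7)*(c + 3)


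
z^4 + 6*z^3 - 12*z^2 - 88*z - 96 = (z - 4)*(z + 2)^2*(z + 6)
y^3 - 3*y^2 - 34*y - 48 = (y - 8)*(y + 2)*(y + 3)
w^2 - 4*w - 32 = (w - 8)*(w + 4)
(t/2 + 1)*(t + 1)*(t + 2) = t^3/2 + 5*t^2/2 + 4*t + 2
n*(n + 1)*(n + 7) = n^3 + 8*n^2 + 7*n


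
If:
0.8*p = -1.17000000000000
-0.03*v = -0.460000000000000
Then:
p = -1.46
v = 15.33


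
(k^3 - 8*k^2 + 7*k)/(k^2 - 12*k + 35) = k*(k - 1)/(k - 5)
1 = 1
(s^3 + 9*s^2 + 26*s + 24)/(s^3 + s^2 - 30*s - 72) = (s + 2)/(s - 6)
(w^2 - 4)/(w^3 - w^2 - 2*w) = (w + 2)/(w*(w + 1))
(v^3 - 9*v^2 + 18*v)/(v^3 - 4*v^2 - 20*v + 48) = v*(v - 3)/(v^2 + 2*v - 8)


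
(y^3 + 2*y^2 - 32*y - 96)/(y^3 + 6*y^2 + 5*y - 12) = (y^2 - 2*y - 24)/(y^2 + 2*y - 3)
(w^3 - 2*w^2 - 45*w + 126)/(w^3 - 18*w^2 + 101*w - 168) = (w^2 + w - 42)/(w^2 - 15*w + 56)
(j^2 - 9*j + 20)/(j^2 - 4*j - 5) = (j - 4)/(j + 1)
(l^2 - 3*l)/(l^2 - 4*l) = (l - 3)/(l - 4)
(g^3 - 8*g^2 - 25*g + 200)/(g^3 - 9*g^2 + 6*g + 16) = (g^2 - 25)/(g^2 - g - 2)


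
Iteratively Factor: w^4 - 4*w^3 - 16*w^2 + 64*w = (w - 4)*(w^3 - 16*w) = (w - 4)^2*(w^2 + 4*w) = (w - 4)^2*(w + 4)*(w)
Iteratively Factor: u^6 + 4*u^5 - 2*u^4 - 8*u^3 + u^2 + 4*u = (u - 1)*(u^5 + 5*u^4 + 3*u^3 - 5*u^2 - 4*u) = u*(u - 1)*(u^4 + 5*u^3 + 3*u^2 - 5*u - 4) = u*(u - 1)*(u + 1)*(u^3 + 4*u^2 - u - 4) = u*(u - 1)*(u + 1)^2*(u^2 + 3*u - 4) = u*(u - 1)^2*(u + 1)^2*(u + 4)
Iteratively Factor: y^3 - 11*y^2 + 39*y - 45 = (y - 5)*(y^2 - 6*y + 9) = (y - 5)*(y - 3)*(y - 3)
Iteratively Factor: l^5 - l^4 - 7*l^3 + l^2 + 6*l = (l - 1)*(l^4 - 7*l^2 - 6*l) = (l - 1)*(l + 1)*(l^3 - l^2 - 6*l) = l*(l - 1)*(l + 1)*(l^2 - l - 6) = l*(l - 1)*(l + 1)*(l + 2)*(l - 3)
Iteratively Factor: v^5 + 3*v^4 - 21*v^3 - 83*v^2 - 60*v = (v + 4)*(v^4 - v^3 - 17*v^2 - 15*v) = (v + 1)*(v + 4)*(v^3 - 2*v^2 - 15*v) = (v - 5)*(v + 1)*(v + 4)*(v^2 + 3*v) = (v - 5)*(v + 1)*(v + 3)*(v + 4)*(v)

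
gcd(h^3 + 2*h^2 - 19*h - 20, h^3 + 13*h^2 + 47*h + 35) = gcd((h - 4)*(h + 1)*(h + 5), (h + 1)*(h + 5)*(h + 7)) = h^2 + 6*h + 5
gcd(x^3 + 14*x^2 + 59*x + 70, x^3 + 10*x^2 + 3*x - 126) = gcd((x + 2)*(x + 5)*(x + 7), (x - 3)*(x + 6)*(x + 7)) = x + 7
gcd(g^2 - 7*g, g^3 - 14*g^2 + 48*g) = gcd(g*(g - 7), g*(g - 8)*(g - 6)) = g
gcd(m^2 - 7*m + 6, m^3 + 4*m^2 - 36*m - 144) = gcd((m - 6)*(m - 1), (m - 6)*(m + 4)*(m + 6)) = m - 6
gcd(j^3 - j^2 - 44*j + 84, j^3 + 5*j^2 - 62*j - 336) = j + 7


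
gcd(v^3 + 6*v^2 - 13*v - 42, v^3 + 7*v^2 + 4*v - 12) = v + 2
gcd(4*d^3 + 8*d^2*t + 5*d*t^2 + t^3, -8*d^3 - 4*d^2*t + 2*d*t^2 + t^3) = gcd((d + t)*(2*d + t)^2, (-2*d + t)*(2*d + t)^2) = 4*d^2 + 4*d*t + t^2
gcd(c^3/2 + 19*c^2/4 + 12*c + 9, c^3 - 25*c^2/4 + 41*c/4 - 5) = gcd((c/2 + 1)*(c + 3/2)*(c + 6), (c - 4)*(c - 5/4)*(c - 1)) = 1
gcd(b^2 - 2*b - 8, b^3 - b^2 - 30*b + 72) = b - 4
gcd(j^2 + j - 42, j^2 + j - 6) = 1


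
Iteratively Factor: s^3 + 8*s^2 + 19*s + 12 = (s + 1)*(s^2 + 7*s + 12) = (s + 1)*(s + 3)*(s + 4)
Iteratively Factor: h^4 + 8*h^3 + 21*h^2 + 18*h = (h)*(h^3 + 8*h^2 + 21*h + 18) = h*(h + 3)*(h^2 + 5*h + 6) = h*(h + 3)^2*(h + 2)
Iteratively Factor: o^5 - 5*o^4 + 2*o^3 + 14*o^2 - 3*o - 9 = (o - 3)*(o^4 - 2*o^3 - 4*o^2 + 2*o + 3) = (o - 3)^2*(o^3 + o^2 - o - 1) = (o - 3)^2*(o + 1)*(o^2 - 1) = (o - 3)^2*(o + 1)^2*(o - 1)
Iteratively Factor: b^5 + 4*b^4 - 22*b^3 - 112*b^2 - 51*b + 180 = (b - 1)*(b^4 + 5*b^3 - 17*b^2 - 129*b - 180) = (b - 1)*(b + 3)*(b^3 + 2*b^2 - 23*b - 60) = (b - 1)*(b + 3)^2*(b^2 - b - 20) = (b - 1)*(b + 3)^2*(b + 4)*(b - 5)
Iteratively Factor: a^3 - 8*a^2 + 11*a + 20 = (a - 4)*(a^2 - 4*a - 5) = (a - 4)*(a + 1)*(a - 5)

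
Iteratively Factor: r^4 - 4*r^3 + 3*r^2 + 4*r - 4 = (r - 2)*(r^3 - 2*r^2 - r + 2) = (r - 2)*(r - 1)*(r^2 - r - 2) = (r - 2)^2*(r - 1)*(r + 1)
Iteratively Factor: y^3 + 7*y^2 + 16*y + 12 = (y + 2)*(y^2 + 5*y + 6) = (y + 2)*(y + 3)*(y + 2)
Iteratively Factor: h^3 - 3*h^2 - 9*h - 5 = (h + 1)*(h^2 - 4*h - 5) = (h - 5)*(h + 1)*(h + 1)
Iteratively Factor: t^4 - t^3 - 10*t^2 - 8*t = (t)*(t^3 - t^2 - 10*t - 8) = t*(t + 1)*(t^2 - 2*t - 8) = t*(t + 1)*(t + 2)*(t - 4)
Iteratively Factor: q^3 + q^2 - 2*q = (q + 2)*(q^2 - q) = (q - 1)*(q + 2)*(q)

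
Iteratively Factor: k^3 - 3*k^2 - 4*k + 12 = (k - 3)*(k^2 - 4) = (k - 3)*(k - 2)*(k + 2)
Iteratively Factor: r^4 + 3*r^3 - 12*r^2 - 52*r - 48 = (r + 3)*(r^3 - 12*r - 16) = (r + 2)*(r + 3)*(r^2 - 2*r - 8) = (r + 2)^2*(r + 3)*(r - 4)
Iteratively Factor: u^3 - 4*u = (u + 2)*(u^2 - 2*u) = (u - 2)*(u + 2)*(u)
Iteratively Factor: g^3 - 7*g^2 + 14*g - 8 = (g - 2)*(g^2 - 5*g + 4) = (g - 2)*(g - 1)*(g - 4)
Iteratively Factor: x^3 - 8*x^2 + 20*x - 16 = (x - 4)*(x^2 - 4*x + 4) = (x - 4)*(x - 2)*(x - 2)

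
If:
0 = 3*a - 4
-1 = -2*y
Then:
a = 4/3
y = 1/2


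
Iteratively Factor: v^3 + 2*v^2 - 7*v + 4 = (v - 1)*(v^2 + 3*v - 4) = (v - 1)^2*(v + 4)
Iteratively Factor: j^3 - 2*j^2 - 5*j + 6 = (j - 1)*(j^2 - j - 6) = (j - 1)*(j + 2)*(j - 3)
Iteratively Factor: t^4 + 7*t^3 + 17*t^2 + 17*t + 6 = (t + 2)*(t^3 + 5*t^2 + 7*t + 3) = (t + 1)*(t + 2)*(t^2 + 4*t + 3) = (t + 1)^2*(t + 2)*(t + 3)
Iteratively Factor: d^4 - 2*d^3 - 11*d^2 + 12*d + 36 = (d + 2)*(d^3 - 4*d^2 - 3*d + 18) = (d - 3)*(d + 2)*(d^2 - d - 6) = (d - 3)*(d + 2)^2*(d - 3)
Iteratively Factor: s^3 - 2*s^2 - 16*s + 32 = (s - 4)*(s^2 + 2*s - 8) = (s - 4)*(s + 4)*(s - 2)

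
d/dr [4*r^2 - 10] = 8*r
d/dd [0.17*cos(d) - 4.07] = -0.17*sin(d)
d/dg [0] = 0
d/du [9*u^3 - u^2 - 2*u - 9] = 27*u^2 - 2*u - 2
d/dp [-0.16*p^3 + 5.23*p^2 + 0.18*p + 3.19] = -0.48*p^2 + 10.46*p + 0.18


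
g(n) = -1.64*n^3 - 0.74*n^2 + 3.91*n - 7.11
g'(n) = -4.92*n^2 - 1.48*n + 3.91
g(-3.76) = 54.90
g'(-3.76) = -60.08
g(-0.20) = -7.91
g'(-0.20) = 4.01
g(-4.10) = 77.45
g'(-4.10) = -72.73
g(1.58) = -9.25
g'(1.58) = -10.71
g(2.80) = -37.96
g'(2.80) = -38.81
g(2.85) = -39.94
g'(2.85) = -40.27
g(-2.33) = 0.51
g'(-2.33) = -19.35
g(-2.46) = 3.21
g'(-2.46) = -22.22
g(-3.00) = 18.78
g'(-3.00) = -35.93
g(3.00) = -46.32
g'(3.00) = -44.81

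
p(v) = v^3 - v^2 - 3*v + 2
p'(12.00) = 405.00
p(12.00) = 1550.00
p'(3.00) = 18.00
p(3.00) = 11.00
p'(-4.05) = 54.31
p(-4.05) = -68.68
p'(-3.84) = 48.92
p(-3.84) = -57.85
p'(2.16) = 6.68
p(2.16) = 0.93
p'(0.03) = -3.06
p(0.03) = 1.91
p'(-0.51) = -1.20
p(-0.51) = 3.14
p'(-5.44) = 96.66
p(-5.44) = -172.26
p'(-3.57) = 42.37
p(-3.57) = -45.53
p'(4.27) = 43.16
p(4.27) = 48.81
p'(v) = 3*v^2 - 2*v - 3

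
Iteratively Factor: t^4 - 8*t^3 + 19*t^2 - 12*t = (t - 1)*(t^3 - 7*t^2 + 12*t) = t*(t - 1)*(t^2 - 7*t + 12) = t*(t - 3)*(t - 1)*(t - 4)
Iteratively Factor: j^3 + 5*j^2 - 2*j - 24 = (j + 4)*(j^2 + j - 6) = (j + 3)*(j + 4)*(j - 2)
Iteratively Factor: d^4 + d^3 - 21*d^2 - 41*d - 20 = (d + 4)*(d^3 - 3*d^2 - 9*d - 5) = (d + 1)*(d + 4)*(d^2 - 4*d - 5) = (d - 5)*(d + 1)*(d + 4)*(d + 1)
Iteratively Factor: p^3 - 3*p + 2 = (p - 1)*(p^2 + p - 2) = (p - 1)*(p + 2)*(p - 1)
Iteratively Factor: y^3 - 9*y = (y)*(y^2 - 9) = y*(y + 3)*(y - 3)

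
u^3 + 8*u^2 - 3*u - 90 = (u - 3)*(u + 5)*(u + 6)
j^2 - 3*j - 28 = (j - 7)*(j + 4)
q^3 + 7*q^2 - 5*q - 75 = (q - 3)*(q + 5)^2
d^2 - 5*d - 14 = (d - 7)*(d + 2)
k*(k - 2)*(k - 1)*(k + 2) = k^4 - k^3 - 4*k^2 + 4*k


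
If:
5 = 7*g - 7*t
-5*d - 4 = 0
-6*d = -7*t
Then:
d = -4/5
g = 1/35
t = -24/35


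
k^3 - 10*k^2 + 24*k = k*(k - 6)*(k - 4)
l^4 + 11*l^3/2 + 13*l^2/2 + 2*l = l*(l + 1/2)*(l + 1)*(l + 4)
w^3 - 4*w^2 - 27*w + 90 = (w - 6)*(w - 3)*(w + 5)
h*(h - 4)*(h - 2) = h^3 - 6*h^2 + 8*h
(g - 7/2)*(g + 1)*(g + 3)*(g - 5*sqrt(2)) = g^4 - 5*sqrt(2)*g^3 + g^3/2 - 11*g^2 - 5*sqrt(2)*g^2/2 - 21*g/2 + 55*sqrt(2)*g + 105*sqrt(2)/2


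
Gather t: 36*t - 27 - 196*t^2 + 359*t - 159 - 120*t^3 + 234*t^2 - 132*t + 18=-120*t^3 + 38*t^2 + 263*t - 168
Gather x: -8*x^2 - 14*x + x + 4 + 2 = -8*x^2 - 13*x + 6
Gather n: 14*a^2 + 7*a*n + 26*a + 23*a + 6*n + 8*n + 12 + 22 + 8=14*a^2 + 49*a + n*(7*a + 14) + 42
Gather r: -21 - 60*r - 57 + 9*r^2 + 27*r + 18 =9*r^2 - 33*r - 60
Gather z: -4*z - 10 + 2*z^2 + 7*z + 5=2*z^2 + 3*z - 5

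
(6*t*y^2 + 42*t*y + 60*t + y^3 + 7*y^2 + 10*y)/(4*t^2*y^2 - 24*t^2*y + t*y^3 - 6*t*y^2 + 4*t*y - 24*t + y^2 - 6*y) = (6*t*y^2 + 42*t*y + 60*t + y^3 + 7*y^2 + 10*y)/(4*t^2*y^2 - 24*t^2*y + t*y^3 - 6*t*y^2 + 4*t*y - 24*t + y^2 - 6*y)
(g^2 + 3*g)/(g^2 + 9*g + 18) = g/(g + 6)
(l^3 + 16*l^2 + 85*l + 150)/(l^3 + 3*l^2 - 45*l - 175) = (l + 6)/(l - 7)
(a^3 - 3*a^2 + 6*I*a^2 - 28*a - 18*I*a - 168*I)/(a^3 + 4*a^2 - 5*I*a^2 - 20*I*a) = (a^2 + a*(-7 + 6*I) - 42*I)/(a*(a - 5*I))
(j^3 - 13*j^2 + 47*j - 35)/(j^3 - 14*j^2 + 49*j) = (j^2 - 6*j + 5)/(j*(j - 7))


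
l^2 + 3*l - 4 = (l - 1)*(l + 4)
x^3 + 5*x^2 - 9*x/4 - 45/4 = (x - 3/2)*(x + 3/2)*(x + 5)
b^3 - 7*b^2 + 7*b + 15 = (b - 5)*(b - 3)*(b + 1)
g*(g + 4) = g^2 + 4*g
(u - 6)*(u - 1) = u^2 - 7*u + 6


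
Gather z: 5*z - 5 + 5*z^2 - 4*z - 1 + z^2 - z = 6*z^2 - 6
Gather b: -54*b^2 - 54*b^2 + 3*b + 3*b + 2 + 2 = -108*b^2 + 6*b + 4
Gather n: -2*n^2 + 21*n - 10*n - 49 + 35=-2*n^2 + 11*n - 14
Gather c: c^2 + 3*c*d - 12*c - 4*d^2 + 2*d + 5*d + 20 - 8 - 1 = c^2 + c*(3*d - 12) - 4*d^2 + 7*d + 11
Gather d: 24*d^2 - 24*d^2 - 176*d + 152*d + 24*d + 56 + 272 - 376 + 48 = 0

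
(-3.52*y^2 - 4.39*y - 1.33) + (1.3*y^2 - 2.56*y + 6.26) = -2.22*y^2 - 6.95*y + 4.93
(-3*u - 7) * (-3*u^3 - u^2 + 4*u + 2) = 9*u^4 + 24*u^3 - 5*u^2 - 34*u - 14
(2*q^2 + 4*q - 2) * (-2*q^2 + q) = -4*q^4 - 6*q^3 + 8*q^2 - 2*q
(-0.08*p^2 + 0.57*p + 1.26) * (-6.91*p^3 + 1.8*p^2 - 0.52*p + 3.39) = 0.5528*p^5 - 4.0827*p^4 - 7.639*p^3 + 1.7004*p^2 + 1.2771*p + 4.2714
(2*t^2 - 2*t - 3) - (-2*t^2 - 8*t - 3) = 4*t^2 + 6*t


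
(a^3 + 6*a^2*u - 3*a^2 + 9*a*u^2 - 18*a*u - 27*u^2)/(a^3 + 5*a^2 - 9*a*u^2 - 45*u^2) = (-a^2 - 3*a*u + 3*a + 9*u)/(-a^2 + 3*a*u - 5*a + 15*u)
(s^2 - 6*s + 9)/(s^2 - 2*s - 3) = (s - 3)/(s + 1)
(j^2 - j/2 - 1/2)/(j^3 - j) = (j + 1/2)/(j*(j + 1))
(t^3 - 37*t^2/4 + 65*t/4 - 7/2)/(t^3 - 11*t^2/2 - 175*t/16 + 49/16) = 4*(t - 2)/(4*t + 7)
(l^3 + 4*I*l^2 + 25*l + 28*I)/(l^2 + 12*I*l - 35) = (l^2 - 3*I*l + 4)/(l + 5*I)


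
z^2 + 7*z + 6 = (z + 1)*(z + 6)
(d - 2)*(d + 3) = d^2 + d - 6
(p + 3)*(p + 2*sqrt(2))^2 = p^3 + 3*p^2 + 4*sqrt(2)*p^2 + 8*p + 12*sqrt(2)*p + 24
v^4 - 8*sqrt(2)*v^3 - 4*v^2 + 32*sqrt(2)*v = v*(v - 2)*(v + 2)*(v - 8*sqrt(2))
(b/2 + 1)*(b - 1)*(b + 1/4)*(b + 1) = b^4/2 + 9*b^3/8 - b^2/4 - 9*b/8 - 1/4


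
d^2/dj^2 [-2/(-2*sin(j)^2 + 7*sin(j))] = 2*(-16*sin(j) + 42 - 25/sin(j) - 84/sin(j)^2 + 98/sin(j)^3)/(2*sin(j) - 7)^3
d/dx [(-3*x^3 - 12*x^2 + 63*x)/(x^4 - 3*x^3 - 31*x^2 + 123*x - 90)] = 3*(x^4 + 14*x^3 + 31*x^2 - 60*x - 210)/(x^6 - 62*x^4 + 60*x^3 + 961*x^2 - 1860*x + 900)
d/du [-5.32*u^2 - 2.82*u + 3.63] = -10.64*u - 2.82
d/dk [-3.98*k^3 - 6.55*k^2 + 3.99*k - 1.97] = -11.94*k^2 - 13.1*k + 3.99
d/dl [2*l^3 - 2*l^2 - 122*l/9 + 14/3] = 6*l^2 - 4*l - 122/9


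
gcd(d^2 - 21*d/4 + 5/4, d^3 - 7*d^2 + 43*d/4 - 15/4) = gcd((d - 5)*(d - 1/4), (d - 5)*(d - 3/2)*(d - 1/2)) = d - 5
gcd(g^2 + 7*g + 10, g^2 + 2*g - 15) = g + 5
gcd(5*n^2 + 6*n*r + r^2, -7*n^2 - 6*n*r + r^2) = n + r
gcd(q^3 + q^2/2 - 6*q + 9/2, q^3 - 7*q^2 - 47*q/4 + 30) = q - 3/2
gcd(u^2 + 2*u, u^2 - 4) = u + 2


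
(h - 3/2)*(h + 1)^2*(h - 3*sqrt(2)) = h^4 - 3*sqrt(2)*h^3 + h^3/2 - 3*sqrt(2)*h^2/2 - 2*h^2 - 3*h/2 + 6*sqrt(2)*h + 9*sqrt(2)/2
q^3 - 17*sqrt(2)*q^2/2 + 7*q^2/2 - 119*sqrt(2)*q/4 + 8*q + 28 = (q + 7/2)*(q - 8*sqrt(2))*(q - sqrt(2)/2)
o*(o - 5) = o^2 - 5*o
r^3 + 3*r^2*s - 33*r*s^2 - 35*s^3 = (r - 5*s)*(r + s)*(r + 7*s)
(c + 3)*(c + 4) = c^2 + 7*c + 12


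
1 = 1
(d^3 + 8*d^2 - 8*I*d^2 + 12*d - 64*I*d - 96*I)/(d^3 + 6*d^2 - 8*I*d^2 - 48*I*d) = (d + 2)/d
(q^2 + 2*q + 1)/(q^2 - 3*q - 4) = (q + 1)/(q - 4)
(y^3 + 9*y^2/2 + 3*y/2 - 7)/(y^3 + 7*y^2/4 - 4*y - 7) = 2*(2*y^2 + 5*y - 7)/(4*y^2 - y - 14)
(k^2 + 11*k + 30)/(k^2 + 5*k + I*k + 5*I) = (k + 6)/(k + I)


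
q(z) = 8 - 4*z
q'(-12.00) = -4.00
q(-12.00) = 56.00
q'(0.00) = -4.00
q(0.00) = 8.00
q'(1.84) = -4.00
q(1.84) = 0.64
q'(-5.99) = -4.00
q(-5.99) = 31.96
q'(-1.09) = -4.00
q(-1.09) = 12.36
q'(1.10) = -4.00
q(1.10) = 3.60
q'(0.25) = -4.00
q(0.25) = 7.00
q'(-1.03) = -4.00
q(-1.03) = 12.12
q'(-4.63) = -4.00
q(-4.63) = 26.52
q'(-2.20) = -4.00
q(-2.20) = 16.80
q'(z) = -4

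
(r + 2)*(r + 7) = r^2 + 9*r + 14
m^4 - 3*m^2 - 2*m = m*(m - 2)*(m + 1)^2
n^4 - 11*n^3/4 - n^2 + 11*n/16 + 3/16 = (n - 3)*(n - 1/2)*(n + 1/4)*(n + 1/2)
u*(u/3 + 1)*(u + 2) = u^3/3 + 5*u^2/3 + 2*u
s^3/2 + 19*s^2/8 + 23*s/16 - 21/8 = (s/2 + 1)*(s - 3/4)*(s + 7/2)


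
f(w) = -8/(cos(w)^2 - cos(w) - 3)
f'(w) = -8*(2*sin(w)*cos(w) - sin(w))/(cos(w)^2 - cos(w) - 3)^2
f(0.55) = 2.56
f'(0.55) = -0.30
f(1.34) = 2.52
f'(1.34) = 0.42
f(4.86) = 2.56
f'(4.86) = -0.57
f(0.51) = 2.57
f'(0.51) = -0.30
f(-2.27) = 4.12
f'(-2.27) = -3.71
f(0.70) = 2.52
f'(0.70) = -0.27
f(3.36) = 7.47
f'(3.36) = -4.46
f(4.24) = 3.42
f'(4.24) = -2.49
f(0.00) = 2.67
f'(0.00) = 0.00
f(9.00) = 6.36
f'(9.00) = 5.87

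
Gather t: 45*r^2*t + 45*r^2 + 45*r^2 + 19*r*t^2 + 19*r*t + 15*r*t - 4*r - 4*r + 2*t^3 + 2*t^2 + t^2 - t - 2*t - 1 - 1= 90*r^2 - 8*r + 2*t^3 + t^2*(19*r + 3) + t*(45*r^2 + 34*r - 3) - 2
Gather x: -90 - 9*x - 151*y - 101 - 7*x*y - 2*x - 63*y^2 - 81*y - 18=x*(-7*y - 11) - 63*y^2 - 232*y - 209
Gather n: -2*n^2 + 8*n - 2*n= -2*n^2 + 6*n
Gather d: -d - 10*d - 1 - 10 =-11*d - 11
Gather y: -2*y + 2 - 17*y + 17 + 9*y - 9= 10 - 10*y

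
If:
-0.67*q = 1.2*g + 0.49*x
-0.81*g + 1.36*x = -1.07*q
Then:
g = 0.211802704330213*x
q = -1.11069141074068*x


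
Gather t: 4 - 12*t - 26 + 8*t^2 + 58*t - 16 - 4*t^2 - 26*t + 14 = 4*t^2 + 20*t - 24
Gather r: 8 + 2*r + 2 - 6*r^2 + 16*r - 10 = -6*r^2 + 18*r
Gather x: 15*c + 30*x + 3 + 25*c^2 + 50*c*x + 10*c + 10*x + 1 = 25*c^2 + 25*c + x*(50*c + 40) + 4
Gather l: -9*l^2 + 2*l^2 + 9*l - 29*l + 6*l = -7*l^2 - 14*l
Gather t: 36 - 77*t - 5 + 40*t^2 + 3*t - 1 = 40*t^2 - 74*t + 30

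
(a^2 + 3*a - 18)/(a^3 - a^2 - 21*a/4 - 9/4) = 4*(a + 6)/(4*a^2 + 8*a + 3)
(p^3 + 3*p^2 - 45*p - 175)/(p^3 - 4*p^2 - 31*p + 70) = (p + 5)/(p - 2)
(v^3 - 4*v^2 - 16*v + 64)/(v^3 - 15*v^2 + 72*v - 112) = (v + 4)/(v - 7)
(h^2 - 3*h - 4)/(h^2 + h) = (h - 4)/h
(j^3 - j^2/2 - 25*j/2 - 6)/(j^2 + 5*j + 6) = (j^2 - 7*j/2 - 2)/(j + 2)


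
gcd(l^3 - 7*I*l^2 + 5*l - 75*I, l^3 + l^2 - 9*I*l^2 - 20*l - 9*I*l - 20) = l - 5*I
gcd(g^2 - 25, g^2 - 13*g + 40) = g - 5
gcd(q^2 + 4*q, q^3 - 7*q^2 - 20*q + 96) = q + 4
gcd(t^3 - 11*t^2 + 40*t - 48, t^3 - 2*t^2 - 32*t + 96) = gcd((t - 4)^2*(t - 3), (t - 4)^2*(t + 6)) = t^2 - 8*t + 16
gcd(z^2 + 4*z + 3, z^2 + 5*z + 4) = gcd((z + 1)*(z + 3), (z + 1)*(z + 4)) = z + 1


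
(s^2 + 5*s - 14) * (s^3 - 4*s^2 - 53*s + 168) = s^5 + s^4 - 87*s^3 - 41*s^2 + 1582*s - 2352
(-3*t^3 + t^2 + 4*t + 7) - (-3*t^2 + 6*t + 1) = -3*t^3 + 4*t^2 - 2*t + 6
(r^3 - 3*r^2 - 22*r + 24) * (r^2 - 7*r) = r^5 - 10*r^4 - r^3 + 178*r^2 - 168*r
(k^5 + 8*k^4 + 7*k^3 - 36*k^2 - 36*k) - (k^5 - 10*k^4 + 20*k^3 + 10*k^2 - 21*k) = 18*k^4 - 13*k^3 - 46*k^2 - 15*k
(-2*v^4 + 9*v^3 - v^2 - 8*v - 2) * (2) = -4*v^4 + 18*v^3 - 2*v^2 - 16*v - 4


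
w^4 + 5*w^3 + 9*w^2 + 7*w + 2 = (w + 1)^3*(w + 2)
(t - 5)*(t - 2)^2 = t^3 - 9*t^2 + 24*t - 20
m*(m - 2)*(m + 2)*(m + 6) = m^4 + 6*m^3 - 4*m^2 - 24*m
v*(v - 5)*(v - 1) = v^3 - 6*v^2 + 5*v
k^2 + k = k*(k + 1)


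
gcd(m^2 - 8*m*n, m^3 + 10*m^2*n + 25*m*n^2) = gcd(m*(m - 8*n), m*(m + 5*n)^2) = m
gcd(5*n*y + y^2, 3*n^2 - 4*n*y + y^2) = 1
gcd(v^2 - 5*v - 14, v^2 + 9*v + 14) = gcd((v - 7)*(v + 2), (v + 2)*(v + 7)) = v + 2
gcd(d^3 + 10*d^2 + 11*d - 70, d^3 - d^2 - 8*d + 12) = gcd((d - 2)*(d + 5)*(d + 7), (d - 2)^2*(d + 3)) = d - 2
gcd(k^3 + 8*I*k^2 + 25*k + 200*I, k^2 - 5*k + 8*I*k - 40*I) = k + 8*I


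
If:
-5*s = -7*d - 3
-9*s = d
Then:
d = -27/68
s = 3/68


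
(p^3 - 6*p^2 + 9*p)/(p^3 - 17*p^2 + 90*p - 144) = p*(p - 3)/(p^2 - 14*p + 48)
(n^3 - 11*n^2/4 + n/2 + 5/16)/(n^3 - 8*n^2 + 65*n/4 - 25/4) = (n + 1/4)/(n - 5)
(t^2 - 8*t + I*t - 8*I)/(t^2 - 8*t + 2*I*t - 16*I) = (t + I)/(t + 2*I)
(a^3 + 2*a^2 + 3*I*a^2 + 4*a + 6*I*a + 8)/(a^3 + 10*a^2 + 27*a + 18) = (a^3 + a^2*(2 + 3*I) + a*(4 + 6*I) + 8)/(a^3 + 10*a^2 + 27*a + 18)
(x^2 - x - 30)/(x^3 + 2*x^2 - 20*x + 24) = (x^2 - x - 30)/(x^3 + 2*x^2 - 20*x + 24)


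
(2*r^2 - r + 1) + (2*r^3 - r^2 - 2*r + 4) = 2*r^3 + r^2 - 3*r + 5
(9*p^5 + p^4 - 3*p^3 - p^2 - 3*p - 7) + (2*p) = 9*p^5 + p^4 - 3*p^3 - p^2 - p - 7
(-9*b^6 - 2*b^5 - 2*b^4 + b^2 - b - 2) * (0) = 0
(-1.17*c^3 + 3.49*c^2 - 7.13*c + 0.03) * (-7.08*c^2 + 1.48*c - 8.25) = 8.2836*c^5 - 26.4408*c^4 + 65.2981*c^3 - 39.5573*c^2 + 58.8669*c - 0.2475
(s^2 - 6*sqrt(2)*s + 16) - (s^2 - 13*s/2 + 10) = -6*sqrt(2)*s + 13*s/2 + 6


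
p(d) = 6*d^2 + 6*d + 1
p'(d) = 12*d + 6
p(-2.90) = 34.06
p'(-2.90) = -28.80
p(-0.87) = 0.32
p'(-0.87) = -4.44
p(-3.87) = 67.64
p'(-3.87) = -40.44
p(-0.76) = -0.09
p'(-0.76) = -3.12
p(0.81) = 9.80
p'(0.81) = 15.72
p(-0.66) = -0.35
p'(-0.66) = -1.92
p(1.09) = 14.67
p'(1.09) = 19.08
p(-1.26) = 2.97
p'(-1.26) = -9.12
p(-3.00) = 37.00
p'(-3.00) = -30.00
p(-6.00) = 181.00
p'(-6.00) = -66.00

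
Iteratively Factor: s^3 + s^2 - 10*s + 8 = (s + 4)*(s^2 - 3*s + 2) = (s - 1)*(s + 4)*(s - 2)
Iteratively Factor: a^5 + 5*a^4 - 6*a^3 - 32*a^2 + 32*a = (a)*(a^4 + 5*a^3 - 6*a^2 - 32*a + 32) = a*(a + 4)*(a^3 + a^2 - 10*a + 8) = a*(a - 1)*(a + 4)*(a^2 + 2*a - 8) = a*(a - 1)*(a + 4)^2*(a - 2)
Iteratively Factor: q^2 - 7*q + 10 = (q - 5)*(q - 2)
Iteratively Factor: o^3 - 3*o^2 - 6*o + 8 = (o - 4)*(o^2 + o - 2) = (o - 4)*(o - 1)*(o + 2)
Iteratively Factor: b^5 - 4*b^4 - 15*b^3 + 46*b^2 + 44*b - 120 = (b + 3)*(b^4 - 7*b^3 + 6*b^2 + 28*b - 40) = (b - 2)*(b + 3)*(b^3 - 5*b^2 - 4*b + 20) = (b - 5)*(b - 2)*(b + 3)*(b^2 - 4) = (b - 5)*(b - 2)^2*(b + 3)*(b + 2)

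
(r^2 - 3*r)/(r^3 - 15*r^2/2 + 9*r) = 2*(r - 3)/(2*r^2 - 15*r + 18)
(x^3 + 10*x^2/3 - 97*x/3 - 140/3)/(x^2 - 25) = (3*x^2 + 25*x + 28)/(3*(x + 5))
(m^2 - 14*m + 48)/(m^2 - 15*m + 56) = (m - 6)/(m - 7)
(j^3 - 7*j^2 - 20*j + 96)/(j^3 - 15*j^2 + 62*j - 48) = (j^2 + j - 12)/(j^2 - 7*j + 6)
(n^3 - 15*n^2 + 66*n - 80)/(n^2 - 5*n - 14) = (-n^3 + 15*n^2 - 66*n + 80)/(-n^2 + 5*n + 14)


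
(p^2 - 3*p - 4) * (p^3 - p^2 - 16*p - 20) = p^5 - 4*p^4 - 17*p^3 + 32*p^2 + 124*p + 80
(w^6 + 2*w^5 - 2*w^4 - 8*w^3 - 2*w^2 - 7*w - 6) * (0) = 0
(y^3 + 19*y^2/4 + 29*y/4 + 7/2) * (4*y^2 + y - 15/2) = 4*y^5 + 20*y^4 + 105*y^3/4 - 115*y^2/8 - 407*y/8 - 105/4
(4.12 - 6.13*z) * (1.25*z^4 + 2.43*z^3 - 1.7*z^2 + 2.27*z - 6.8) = -7.6625*z^5 - 9.7459*z^4 + 20.4326*z^3 - 20.9191*z^2 + 51.0364*z - 28.016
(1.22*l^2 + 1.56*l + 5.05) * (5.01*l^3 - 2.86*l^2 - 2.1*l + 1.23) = 6.1122*l^5 + 4.3264*l^4 + 18.2769*l^3 - 16.2184*l^2 - 8.6862*l + 6.2115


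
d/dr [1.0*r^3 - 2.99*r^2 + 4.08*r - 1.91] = 3.0*r^2 - 5.98*r + 4.08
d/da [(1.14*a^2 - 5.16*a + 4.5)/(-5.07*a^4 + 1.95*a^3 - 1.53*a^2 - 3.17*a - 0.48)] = (11.5596*a^5 - 80.7066*a^4 + 111.384*a^3 - 37.8336*a^2 + 12.6756*a + 16.7418)/(25.7049*a^8 - 19.773*a^7 + 19.3167*a^6 + 26.1768*a^5 - 5.1549*a^4 + 7.8282*a^3 + 11.5177*a^2 + 3.0432*a + 0.2304)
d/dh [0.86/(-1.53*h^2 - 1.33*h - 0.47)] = (2.6316*h + 1.1438)/(1.53*h^2 + 1.33*h + 0.47)^2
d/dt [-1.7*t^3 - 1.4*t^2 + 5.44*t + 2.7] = -5.1*t^2 - 2.8*t + 5.44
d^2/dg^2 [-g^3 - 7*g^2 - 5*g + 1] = -6*g - 14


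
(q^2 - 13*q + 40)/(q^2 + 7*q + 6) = (q^2 - 13*q + 40)/(q^2 + 7*q + 6)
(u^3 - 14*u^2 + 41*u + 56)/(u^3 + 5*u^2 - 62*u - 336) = (u^2 - 6*u - 7)/(u^2 + 13*u + 42)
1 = 1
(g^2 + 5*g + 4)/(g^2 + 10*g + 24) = (g + 1)/(g + 6)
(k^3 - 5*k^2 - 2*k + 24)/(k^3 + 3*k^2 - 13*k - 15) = (k^2 - 2*k - 8)/(k^2 + 6*k + 5)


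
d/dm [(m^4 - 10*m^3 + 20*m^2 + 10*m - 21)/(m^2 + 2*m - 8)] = 2*(m^5 - 2*m^4 - 36*m^3 + 135*m^2 - 139*m - 19)/(m^4 + 4*m^3 - 12*m^2 - 32*m + 64)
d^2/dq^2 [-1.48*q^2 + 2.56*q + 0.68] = -2.96000000000000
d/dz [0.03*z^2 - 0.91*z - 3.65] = 0.06*z - 0.91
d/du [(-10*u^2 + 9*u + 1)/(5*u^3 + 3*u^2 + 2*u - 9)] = (50*u^4 - 90*u^3 - 62*u^2 + 174*u - 83)/(25*u^6 + 30*u^5 + 29*u^4 - 78*u^3 - 50*u^2 - 36*u + 81)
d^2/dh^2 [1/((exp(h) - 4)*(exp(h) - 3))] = (4*exp(3*h) - 21*exp(2*h) + exp(h) + 84)*exp(h)/(exp(6*h) - 21*exp(5*h) + 183*exp(4*h) - 847*exp(3*h) + 2196*exp(2*h) - 3024*exp(h) + 1728)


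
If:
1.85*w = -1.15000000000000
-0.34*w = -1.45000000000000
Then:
No Solution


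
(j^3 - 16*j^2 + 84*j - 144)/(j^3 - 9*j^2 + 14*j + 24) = (j - 6)/(j + 1)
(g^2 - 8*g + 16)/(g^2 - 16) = (g - 4)/(g + 4)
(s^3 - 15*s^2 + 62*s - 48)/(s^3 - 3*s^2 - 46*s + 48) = (s - 6)/(s + 6)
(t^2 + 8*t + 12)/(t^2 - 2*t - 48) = (t + 2)/(t - 8)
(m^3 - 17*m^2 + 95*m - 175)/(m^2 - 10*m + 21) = (m^2 - 10*m + 25)/(m - 3)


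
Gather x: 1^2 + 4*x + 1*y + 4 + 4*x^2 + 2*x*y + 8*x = 4*x^2 + x*(2*y + 12) + y + 5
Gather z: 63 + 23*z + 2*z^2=2*z^2 + 23*z + 63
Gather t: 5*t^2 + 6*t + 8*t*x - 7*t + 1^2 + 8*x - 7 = 5*t^2 + t*(8*x - 1) + 8*x - 6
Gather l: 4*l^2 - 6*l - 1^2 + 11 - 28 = 4*l^2 - 6*l - 18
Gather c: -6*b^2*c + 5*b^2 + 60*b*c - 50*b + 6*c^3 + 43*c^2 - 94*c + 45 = 5*b^2 - 50*b + 6*c^3 + 43*c^2 + c*(-6*b^2 + 60*b - 94) + 45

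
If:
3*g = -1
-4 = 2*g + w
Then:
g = -1/3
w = -10/3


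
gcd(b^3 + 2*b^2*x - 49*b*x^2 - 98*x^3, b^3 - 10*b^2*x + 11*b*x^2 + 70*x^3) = -b^2 + 5*b*x + 14*x^2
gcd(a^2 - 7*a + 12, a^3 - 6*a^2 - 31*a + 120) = a - 3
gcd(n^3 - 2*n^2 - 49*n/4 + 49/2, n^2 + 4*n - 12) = n - 2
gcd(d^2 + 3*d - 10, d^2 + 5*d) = d + 5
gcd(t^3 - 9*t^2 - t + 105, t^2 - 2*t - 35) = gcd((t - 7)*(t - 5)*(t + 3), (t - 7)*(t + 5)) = t - 7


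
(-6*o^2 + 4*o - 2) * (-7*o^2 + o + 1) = 42*o^4 - 34*o^3 + 12*o^2 + 2*o - 2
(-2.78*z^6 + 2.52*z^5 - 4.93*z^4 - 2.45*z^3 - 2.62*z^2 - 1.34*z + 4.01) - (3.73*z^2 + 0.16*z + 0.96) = -2.78*z^6 + 2.52*z^5 - 4.93*z^4 - 2.45*z^3 - 6.35*z^2 - 1.5*z + 3.05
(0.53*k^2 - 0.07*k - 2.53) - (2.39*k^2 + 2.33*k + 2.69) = -1.86*k^2 - 2.4*k - 5.22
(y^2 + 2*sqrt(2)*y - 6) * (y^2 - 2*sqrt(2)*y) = y^4 - 14*y^2 + 12*sqrt(2)*y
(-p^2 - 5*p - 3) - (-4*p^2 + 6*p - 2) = 3*p^2 - 11*p - 1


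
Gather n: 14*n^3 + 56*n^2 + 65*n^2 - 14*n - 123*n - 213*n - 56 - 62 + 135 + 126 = 14*n^3 + 121*n^2 - 350*n + 143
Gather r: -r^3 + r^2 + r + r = -r^3 + r^2 + 2*r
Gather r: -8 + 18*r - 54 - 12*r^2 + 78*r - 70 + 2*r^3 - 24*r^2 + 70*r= 2*r^3 - 36*r^2 + 166*r - 132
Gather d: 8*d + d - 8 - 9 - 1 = 9*d - 18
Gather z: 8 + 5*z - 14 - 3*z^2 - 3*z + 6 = -3*z^2 + 2*z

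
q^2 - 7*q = q*(q - 7)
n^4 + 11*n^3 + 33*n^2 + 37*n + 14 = (n + 1)^2*(n + 2)*(n + 7)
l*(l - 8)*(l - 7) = l^3 - 15*l^2 + 56*l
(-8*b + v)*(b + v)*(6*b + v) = -48*b^3 - 50*b^2*v - b*v^2 + v^3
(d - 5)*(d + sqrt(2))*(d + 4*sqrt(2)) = d^3 - 5*d^2 + 5*sqrt(2)*d^2 - 25*sqrt(2)*d + 8*d - 40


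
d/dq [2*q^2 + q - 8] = 4*q + 1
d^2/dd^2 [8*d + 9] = 0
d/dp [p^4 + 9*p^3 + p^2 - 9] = p*(4*p^2 + 27*p + 2)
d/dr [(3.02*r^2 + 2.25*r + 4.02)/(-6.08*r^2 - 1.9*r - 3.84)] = (7.942*r^2 + 25.6896*r - 1.002)/(36.9664*r^4 + 23.104*r^3 + 50.3044*r^2 + 14.592*r + 14.7456)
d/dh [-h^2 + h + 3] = 1 - 2*h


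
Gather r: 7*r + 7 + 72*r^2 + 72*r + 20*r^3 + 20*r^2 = 20*r^3 + 92*r^2 + 79*r + 7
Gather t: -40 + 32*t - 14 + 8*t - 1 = 40*t - 55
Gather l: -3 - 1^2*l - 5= -l - 8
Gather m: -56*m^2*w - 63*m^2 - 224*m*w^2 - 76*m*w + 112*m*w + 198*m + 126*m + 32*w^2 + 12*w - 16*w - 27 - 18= m^2*(-56*w - 63) + m*(-224*w^2 + 36*w + 324) + 32*w^2 - 4*w - 45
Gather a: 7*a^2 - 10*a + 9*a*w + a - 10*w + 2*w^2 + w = 7*a^2 + a*(9*w - 9) + 2*w^2 - 9*w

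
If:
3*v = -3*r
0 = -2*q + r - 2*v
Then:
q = -3*v/2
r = -v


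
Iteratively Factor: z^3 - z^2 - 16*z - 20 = (z - 5)*(z^2 + 4*z + 4) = (z - 5)*(z + 2)*(z + 2)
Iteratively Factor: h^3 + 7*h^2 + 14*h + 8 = (h + 4)*(h^2 + 3*h + 2) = (h + 1)*(h + 4)*(h + 2)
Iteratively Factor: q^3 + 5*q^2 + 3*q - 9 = (q + 3)*(q^2 + 2*q - 3) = (q - 1)*(q + 3)*(q + 3)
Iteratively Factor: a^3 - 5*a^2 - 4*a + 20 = (a - 2)*(a^2 - 3*a - 10) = (a - 2)*(a + 2)*(a - 5)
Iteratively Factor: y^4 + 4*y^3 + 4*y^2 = (y)*(y^3 + 4*y^2 + 4*y) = y^2*(y^2 + 4*y + 4) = y^2*(y + 2)*(y + 2)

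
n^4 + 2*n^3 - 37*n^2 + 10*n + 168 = (n - 4)*(n - 3)*(n + 2)*(n + 7)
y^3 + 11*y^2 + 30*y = y*(y + 5)*(y + 6)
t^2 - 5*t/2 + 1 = (t - 2)*(t - 1/2)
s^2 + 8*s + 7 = (s + 1)*(s + 7)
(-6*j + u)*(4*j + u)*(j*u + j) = -24*j^3*u - 24*j^3 - 2*j^2*u^2 - 2*j^2*u + j*u^3 + j*u^2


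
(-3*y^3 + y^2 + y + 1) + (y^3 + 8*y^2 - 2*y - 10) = -2*y^3 + 9*y^2 - y - 9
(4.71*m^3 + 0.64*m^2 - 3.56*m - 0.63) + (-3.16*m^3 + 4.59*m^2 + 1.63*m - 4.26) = 1.55*m^3 + 5.23*m^2 - 1.93*m - 4.89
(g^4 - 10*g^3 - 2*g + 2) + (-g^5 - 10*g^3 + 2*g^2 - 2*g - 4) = -g^5 + g^4 - 20*g^3 + 2*g^2 - 4*g - 2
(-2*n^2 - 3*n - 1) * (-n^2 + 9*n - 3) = 2*n^4 - 15*n^3 - 20*n^2 + 3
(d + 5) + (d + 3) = 2*d + 8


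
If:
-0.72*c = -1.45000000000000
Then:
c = 2.01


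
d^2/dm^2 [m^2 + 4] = 2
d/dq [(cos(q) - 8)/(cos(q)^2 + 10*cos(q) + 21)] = (cos(q)^2 - 16*cos(q) - 101)*sin(q)/(cos(q)^2 + 10*cos(q) + 21)^2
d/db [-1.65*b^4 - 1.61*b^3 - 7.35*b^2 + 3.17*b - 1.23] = -6.6*b^3 - 4.83*b^2 - 14.7*b + 3.17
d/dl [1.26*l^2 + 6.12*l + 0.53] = 2.52*l + 6.12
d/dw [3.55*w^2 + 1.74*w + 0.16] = 7.1*w + 1.74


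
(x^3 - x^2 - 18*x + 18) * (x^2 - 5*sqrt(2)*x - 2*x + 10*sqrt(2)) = x^5 - 5*sqrt(2)*x^4 - 3*x^4 - 16*x^3 + 15*sqrt(2)*x^3 + 54*x^2 + 80*sqrt(2)*x^2 - 270*sqrt(2)*x - 36*x + 180*sqrt(2)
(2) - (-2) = 4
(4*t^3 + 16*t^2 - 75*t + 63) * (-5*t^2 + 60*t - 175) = -20*t^5 + 160*t^4 + 635*t^3 - 7615*t^2 + 16905*t - 11025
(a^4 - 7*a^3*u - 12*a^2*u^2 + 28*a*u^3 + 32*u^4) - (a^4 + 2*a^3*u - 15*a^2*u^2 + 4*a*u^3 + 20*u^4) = -9*a^3*u + 3*a^2*u^2 + 24*a*u^3 + 12*u^4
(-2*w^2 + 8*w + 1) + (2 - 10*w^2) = -12*w^2 + 8*w + 3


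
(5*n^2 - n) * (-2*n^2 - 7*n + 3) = -10*n^4 - 33*n^3 + 22*n^2 - 3*n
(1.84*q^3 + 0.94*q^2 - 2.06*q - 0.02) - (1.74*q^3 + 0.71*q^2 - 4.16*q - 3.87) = 0.1*q^3 + 0.23*q^2 + 2.1*q + 3.85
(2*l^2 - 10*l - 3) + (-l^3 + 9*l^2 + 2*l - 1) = -l^3 + 11*l^2 - 8*l - 4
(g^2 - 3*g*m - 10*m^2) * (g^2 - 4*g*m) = g^4 - 7*g^3*m + 2*g^2*m^2 + 40*g*m^3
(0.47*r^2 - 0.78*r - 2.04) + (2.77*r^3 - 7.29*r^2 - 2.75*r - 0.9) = 2.77*r^3 - 6.82*r^2 - 3.53*r - 2.94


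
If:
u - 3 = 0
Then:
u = 3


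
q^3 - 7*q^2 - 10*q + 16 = (q - 8)*(q - 1)*(q + 2)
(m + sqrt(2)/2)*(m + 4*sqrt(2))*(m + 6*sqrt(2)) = m^3 + 21*sqrt(2)*m^2/2 + 58*m + 24*sqrt(2)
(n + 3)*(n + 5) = n^2 + 8*n + 15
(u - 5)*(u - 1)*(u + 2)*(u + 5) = u^4 + u^3 - 27*u^2 - 25*u + 50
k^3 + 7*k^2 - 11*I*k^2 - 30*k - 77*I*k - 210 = (k + 7)*(k - 6*I)*(k - 5*I)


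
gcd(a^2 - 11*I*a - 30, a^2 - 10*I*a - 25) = a - 5*I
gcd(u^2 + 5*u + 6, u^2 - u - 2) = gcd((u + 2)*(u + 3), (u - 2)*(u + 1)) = 1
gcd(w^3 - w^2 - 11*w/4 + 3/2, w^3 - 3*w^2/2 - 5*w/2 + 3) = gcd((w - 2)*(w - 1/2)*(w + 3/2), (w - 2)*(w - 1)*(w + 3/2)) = w^2 - w/2 - 3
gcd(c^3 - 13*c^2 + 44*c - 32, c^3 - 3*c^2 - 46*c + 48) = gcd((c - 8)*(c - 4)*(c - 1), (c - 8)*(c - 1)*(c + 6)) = c^2 - 9*c + 8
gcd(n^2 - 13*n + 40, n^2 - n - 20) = n - 5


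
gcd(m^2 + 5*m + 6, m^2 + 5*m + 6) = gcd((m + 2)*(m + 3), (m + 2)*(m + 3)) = m^2 + 5*m + 6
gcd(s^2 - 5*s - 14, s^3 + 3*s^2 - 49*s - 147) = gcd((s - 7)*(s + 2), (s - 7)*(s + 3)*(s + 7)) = s - 7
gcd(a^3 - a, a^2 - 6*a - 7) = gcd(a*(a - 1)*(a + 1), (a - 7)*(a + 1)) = a + 1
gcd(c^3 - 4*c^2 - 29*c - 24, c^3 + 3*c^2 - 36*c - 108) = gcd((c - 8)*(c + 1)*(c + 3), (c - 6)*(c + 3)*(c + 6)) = c + 3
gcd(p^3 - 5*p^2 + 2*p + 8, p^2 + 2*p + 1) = p + 1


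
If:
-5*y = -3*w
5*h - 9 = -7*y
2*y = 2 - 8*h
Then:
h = -2/23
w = 155/69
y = 31/23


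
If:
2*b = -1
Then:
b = -1/2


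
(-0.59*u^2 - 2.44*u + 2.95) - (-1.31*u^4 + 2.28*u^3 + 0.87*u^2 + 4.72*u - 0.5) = 1.31*u^4 - 2.28*u^3 - 1.46*u^2 - 7.16*u + 3.45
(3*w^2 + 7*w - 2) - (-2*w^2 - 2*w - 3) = 5*w^2 + 9*w + 1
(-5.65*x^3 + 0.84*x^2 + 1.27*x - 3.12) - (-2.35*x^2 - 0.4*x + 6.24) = -5.65*x^3 + 3.19*x^2 + 1.67*x - 9.36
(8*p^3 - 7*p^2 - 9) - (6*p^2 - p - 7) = 8*p^3 - 13*p^2 + p - 2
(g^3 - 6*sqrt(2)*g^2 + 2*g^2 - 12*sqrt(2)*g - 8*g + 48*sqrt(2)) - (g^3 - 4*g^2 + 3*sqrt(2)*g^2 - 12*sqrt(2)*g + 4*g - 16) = -9*sqrt(2)*g^2 + 6*g^2 - 12*g + 16 + 48*sqrt(2)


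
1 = 1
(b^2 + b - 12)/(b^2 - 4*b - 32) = (b - 3)/(b - 8)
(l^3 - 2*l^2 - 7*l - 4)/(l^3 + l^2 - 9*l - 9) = (l^2 - 3*l - 4)/(l^2 - 9)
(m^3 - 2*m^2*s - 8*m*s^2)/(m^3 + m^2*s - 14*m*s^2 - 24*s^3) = m/(m + 3*s)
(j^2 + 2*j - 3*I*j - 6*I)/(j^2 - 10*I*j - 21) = (j + 2)/(j - 7*I)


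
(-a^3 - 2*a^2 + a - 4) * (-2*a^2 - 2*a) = 2*a^5 + 6*a^4 + 2*a^3 + 6*a^2 + 8*a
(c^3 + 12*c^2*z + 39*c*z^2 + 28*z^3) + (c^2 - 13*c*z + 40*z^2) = c^3 + 12*c^2*z + c^2 + 39*c*z^2 - 13*c*z + 28*z^3 + 40*z^2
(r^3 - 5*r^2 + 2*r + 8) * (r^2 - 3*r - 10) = r^5 - 8*r^4 + 7*r^3 + 52*r^2 - 44*r - 80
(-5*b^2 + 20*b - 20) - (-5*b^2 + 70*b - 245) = 225 - 50*b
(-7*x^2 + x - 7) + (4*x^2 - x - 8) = -3*x^2 - 15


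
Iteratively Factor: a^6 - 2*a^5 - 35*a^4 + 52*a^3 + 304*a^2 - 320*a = (a - 4)*(a^5 + 2*a^4 - 27*a^3 - 56*a^2 + 80*a) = (a - 4)*(a - 1)*(a^4 + 3*a^3 - 24*a^2 - 80*a) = a*(a - 4)*(a - 1)*(a^3 + 3*a^2 - 24*a - 80) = a*(a - 5)*(a - 4)*(a - 1)*(a^2 + 8*a + 16) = a*(a - 5)*(a - 4)*(a - 1)*(a + 4)*(a + 4)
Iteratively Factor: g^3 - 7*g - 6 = (g + 2)*(g^2 - 2*g - 3) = (g + 1)*(g + 2)*(g - 3)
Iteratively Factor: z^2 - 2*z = (z)*(z - 2)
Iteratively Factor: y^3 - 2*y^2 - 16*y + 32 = (y - 4)*(y^2 + 2*y - 8) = (y - 4)*(y + 4)*(y - 2)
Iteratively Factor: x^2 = (x)*(x)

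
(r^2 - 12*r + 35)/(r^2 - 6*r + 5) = (r - 7)/(r - 1)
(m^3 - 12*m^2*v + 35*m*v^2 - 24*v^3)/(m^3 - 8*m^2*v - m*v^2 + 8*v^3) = (m - 3*v)/(m + v)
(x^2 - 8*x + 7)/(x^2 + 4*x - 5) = (x - 7)/(x + 5)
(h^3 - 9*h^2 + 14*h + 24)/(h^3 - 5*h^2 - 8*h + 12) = (h^2 - 3*h - 4)/(h^2 + h - 2)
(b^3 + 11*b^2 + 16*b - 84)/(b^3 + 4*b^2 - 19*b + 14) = (b + 6)/(b - 1)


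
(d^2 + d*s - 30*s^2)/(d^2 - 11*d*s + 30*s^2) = (-d - 6*s)/(-d + 6*s)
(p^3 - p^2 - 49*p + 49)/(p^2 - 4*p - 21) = (p^2 + 6*p - 7)/(p + 3)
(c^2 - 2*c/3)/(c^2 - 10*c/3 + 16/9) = 3*c/(3*c - 8)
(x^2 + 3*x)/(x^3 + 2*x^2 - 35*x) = (x + 3)/(x^2 + 2*x - 35)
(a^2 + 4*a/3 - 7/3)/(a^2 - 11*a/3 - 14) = (a - 1)/(a - 6)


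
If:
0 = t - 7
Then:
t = 7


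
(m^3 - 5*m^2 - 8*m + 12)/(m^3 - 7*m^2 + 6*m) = (m + 2)/m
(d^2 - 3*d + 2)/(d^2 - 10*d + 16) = (d - 1)/(d - 8)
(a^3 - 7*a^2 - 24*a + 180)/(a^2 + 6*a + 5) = (a^2 - 12*a + 36)/(a + 1)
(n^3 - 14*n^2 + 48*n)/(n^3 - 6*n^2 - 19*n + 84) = n*(n^2 - 14*n + 48)/(n^3 - 6*n^2 - 19*n + 84)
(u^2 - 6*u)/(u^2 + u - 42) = u/(u + 7)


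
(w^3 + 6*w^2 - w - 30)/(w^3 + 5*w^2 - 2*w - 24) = (w + 5)/(w + 4)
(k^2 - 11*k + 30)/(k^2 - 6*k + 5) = (k - 6)/(k - 1)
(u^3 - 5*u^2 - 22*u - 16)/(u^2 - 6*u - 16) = u + 1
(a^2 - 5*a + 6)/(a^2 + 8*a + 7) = (a^2 - 5*a + 6)/(a^2 + 8*a + 7)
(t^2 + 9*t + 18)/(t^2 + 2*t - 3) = (t + 6)/(t - 1)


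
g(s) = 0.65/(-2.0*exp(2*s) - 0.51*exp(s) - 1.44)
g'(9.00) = 0.00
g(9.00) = 0.00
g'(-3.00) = 0.01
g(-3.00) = -0.44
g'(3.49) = 0.00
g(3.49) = -0.00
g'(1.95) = 0.01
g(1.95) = -0.01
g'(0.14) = 0.18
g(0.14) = -0.14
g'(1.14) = 0.05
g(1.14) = -0.03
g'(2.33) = 0.01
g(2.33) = -0.00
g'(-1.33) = 0.09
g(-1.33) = -0.38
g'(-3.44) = 0.01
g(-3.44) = -0.45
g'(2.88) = 0.00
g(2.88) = -0.00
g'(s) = 0.65*(4.0*exp(2*s) + 0.51*exp(s))/(-2.0*exp(2*s) - 0.51*exp(s) - 1.44)^2 = (2.6*exp(s) + 0.3315)*exp(s)/(2.0*exp(2*s) + 0.51*exp(s) + 1.44)^2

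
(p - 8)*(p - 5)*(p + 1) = p^3 - 12*p^2 + 27*p + 40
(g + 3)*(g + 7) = g^2 + 10*g + 21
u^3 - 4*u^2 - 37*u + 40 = (u - 8)*(u - 1)*(u + 5)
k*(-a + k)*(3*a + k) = -3*a^2*k + 2*a*k^2 + k^3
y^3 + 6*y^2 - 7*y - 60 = (y - 3)*(y + 4)*(y + 5)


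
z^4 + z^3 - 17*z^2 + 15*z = z*(z - 3)*(z - 1)*(z + 5)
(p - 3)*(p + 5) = p^2 + 2*p - 15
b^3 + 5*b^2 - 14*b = b*(b - 2)*(b + 7)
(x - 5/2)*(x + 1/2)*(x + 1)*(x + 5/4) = x^4 + x^3/4 - 9*x^2/2 - 85*x/16 - 25/16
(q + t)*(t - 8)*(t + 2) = q*t^2 - 6*q*t - 16*q + t^3 - 6*t^2 - 16*t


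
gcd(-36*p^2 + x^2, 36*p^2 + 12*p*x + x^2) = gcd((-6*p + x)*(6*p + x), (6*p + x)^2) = 6*p + x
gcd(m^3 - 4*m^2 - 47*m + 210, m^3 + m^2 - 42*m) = m^2 + m - 42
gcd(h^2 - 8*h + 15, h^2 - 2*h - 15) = h - 5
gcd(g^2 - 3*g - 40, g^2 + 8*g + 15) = g + 5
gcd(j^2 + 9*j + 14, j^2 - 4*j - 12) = j + 2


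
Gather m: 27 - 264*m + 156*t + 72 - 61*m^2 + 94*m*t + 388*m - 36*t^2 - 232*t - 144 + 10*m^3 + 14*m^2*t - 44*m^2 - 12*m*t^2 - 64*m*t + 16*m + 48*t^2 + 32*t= 10*m^3 + m^2*(14*t - 105) + m*(-12*t^2 + 30*t + 140) + 12*t^2 - 44*t - 45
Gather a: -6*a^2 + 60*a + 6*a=-6*a^2 + 66*a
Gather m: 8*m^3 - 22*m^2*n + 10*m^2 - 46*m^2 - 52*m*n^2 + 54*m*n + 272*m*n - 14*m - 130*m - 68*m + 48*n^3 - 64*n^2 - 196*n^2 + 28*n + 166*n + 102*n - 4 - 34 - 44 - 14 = 8*m^3 + m^2*(-22*n - 36) + m*(-52*n^2 + 326*n - 212) + 48*n^3 - 260*n^2 + 296*n - 96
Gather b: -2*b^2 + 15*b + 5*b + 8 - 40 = -2*b^2 + 20*b - 32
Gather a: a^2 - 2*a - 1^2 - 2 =a^2 - 2*a - 3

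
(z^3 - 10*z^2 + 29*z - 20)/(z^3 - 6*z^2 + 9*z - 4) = (z - 5)/(z - 1)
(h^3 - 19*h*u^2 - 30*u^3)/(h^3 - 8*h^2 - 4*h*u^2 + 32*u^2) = (-h^2 + 2*h*u + 15*u^2)/(-h^2 + 2*h*u + 8*h - 16*u)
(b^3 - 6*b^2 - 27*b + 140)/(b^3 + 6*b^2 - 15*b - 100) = (b - 7)/(b + 5)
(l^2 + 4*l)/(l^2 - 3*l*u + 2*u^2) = l*(l + 4)/(l^2 - 3*l*u + 2*u^2)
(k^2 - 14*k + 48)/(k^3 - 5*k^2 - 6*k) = (k - 8)/(k*(k + 1))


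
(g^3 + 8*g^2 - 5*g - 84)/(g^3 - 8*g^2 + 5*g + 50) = (g^3 + 8*g^2 - 5*g - 84)/(g^3 - 8*g^2 + 5*g + 50)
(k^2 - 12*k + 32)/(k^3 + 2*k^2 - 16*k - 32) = (k - 8)/(k^2 + 6*k + 8)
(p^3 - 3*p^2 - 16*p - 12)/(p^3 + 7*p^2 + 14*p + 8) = (p - 6)/(p + 4)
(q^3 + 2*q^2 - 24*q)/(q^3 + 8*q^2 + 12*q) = (q - 4)/(q + 2)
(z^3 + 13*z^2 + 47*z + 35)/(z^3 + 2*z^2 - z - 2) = (z^2 + 12*z + 35)/(z^2 + z - 2)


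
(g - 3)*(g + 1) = g^2 - 2*g - 3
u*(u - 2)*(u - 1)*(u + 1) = u^4 - 2*u^3 - u^2 + 2*u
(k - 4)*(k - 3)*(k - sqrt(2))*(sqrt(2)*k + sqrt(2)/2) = sqrt(2)*k^4 - 13*sqrt(2)*k^3/2 - 2*k^3 + 17*sqrt(2)*k^2/2 + 13*k^2 - 17*k + 6*sqrt(2)*k - 12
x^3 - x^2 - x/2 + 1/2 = (x - 1)*(x - sqrt(2)/2)*(x + sqrt(2)/2)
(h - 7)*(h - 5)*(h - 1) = h^3 - 13*h^2 + 47*h - 35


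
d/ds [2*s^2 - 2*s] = 4*s - 2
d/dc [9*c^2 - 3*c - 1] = 18*c - 3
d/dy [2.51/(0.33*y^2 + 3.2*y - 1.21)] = (-1.6566*y - 8.032)/(0.33*y^2 + 3.2*y - 1.21)^2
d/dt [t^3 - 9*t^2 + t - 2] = 3*t^2 - 18*t + 1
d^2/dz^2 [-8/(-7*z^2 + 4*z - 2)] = 16*(-49*z^2 + 28*z + 4*(7*z - 2)^2 - 14)/(7*z^2 - 4*z + 2)^3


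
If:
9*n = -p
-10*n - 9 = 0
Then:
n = -9/10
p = 81/10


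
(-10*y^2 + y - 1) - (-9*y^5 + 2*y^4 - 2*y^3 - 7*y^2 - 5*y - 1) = 9*y^5 - 2*y^4 + 2*y^3 - 3*y^2 + 6*y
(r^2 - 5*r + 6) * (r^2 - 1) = r^4 - 5*r^3 + 5*r^2 + 5*r - 6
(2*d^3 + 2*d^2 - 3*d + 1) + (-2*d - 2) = 2*d^3 + 2*d^2 - 5*d - 1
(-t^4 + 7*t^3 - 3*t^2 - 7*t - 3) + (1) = -t^4 + 7*t^3 - 3*t^2 - 7*t - 2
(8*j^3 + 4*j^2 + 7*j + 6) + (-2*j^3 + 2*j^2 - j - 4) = 6*j^3 + 6*j^2 + 6*j + 2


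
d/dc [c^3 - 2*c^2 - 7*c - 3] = 3*c^2 - 4*c - 7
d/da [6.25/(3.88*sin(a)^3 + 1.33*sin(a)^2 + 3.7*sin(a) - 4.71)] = (-16.625*sin(a) + 36.375*cos(2*a) - 59.5)*cos(a)/(3.88*sin(a)^3 + 1.33*sin(a)^2 + 3.7*sin(a) - 4.71)^2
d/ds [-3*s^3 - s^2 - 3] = s*(-9*s - 2)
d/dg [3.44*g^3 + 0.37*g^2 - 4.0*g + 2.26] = 10.32*g^2 + 0.74*g - 4.0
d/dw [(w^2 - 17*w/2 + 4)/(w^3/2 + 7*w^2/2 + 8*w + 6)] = (-2*w^3 + 38*w^2 + 51*w - 166)/(w^5 + 12*w^4 + 57*w^3 + 134*w^2 + 156*w + 72)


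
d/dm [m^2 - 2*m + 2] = 2*m - 2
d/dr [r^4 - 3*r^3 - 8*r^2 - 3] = r*(4*r^2 - 9*r - 16)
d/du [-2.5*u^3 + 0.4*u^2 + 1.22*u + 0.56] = -7.5*u^2 + 0.8*u + 1.22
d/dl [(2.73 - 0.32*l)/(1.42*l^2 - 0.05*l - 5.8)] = (0.4544*l^2 - 7.7532*l + 1.9925)/(2.0164*l^4 - 0.142*l^3 - 16.4695*l^2 + 0.58*l + 33.64)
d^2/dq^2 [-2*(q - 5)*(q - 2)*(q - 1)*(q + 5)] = -24*q^2 + 36*q + 92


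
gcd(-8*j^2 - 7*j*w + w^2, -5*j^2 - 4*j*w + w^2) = j + w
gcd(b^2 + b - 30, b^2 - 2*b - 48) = b + 6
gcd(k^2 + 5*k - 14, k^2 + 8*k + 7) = k + 7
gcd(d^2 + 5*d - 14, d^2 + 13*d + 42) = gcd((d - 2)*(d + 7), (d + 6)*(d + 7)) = d + 7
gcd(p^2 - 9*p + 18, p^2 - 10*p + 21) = p - 3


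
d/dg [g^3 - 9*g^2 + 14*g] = 3*g^2 - 18*g + 14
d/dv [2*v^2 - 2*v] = 4*v - 2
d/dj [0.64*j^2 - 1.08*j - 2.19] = 1.28*j - 1.08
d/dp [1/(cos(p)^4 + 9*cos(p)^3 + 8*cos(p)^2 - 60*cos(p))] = (4*cos(p)^3 + 27*cos(p)^2 + 16*cos(p) - 60)*sin(p)/((cos(p)^3 + 9*cos(p)^2 + 8*cos(p) - 60)^2*cos(p)^2)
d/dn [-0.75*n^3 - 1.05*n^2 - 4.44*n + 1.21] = -2.25*n^2 - 2.1*n - 4.44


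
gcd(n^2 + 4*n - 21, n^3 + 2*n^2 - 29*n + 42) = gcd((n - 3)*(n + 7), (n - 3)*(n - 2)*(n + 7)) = n^2 + 4*n - 21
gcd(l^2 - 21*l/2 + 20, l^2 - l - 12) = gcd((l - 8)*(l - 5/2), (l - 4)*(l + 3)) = 1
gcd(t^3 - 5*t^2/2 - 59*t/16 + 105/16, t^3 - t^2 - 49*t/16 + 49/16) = t + 7/4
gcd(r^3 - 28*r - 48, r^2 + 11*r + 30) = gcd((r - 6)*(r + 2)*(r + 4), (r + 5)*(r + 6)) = 1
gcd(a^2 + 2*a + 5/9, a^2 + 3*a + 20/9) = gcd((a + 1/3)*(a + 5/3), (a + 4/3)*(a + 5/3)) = a + 5/3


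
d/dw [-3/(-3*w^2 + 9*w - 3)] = (3 - 2*w)/(w^2 - 3*w + 1)^2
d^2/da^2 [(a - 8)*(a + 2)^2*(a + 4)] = 12*a^2 - 88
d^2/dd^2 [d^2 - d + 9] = 2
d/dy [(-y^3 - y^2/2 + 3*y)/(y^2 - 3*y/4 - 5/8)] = 8*(-8*y^4 + 12*y^3 - 6*y^2 + 5*y - 15)/(64*y^4 - 96*y^3 - 44*y^2 + 60*y + 25)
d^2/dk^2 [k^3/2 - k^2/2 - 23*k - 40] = 3*k - 1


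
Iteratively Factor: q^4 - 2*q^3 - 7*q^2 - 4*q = (q)*(q^3 - 2*q^2 - 7*q - 4) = q*(q - 4)*(q^2 + 2*q + 1) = q*(q - 4)*(q + 1)*(q + 1)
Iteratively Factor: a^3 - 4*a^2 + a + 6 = (a + 1)*(a^2 - 5*a + 6) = (a - 2)*(a + 1)*(a - 3)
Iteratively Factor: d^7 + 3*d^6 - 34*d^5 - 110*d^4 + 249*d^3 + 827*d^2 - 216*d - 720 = (d - 1)*(d^6 + 4*d^5 - 30*d^4 - 140*d^3 + 109*d^2 + 936*d + 720) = (d - 5)*(d - 1)*(d^5 + 9*d^4 + 15*d^3 - 65*d^2 - 216*d - 144) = (d - 5)*(d - 1)*(d + 3)*(d^4 + 6*d^3 - 3*d^2 - 56*d - 48) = (d - 5)*(d - 1)*(d + 1)*(d + 3)*(d^3 + 5*d^2 - 8*d - 48) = (d - 5)*(d - 1)*(d + 1)*(d + 3)*(d + 4)*(d^2 + d - 12) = (d - 5)*(d - 3)*(d - 1)*(d + 1)*(d + 3)*(d + 4)*(d + 4)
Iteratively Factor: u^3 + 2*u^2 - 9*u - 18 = (u + 3)*(u^2 - u - 6) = (u + 2)*(u + 3)*(u - 3)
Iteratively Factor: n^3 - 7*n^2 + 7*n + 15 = (n - 3)*(n^2 - 4*n - 5) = (n - 3)*(n + 1)*(n - 5)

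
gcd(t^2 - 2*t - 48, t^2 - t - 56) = t - 8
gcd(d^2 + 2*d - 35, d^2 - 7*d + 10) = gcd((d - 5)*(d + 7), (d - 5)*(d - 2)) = d - 5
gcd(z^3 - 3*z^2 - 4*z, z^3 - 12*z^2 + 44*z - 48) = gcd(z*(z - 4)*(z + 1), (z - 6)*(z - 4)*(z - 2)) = z - 4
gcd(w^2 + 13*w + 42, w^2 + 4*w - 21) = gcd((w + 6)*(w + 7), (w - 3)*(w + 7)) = w + 7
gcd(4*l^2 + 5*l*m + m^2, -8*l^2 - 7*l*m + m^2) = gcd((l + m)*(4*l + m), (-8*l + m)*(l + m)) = l + m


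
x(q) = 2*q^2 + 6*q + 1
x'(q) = 4*q + 6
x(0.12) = 1.75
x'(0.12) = 6.48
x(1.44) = 13.79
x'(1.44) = 11.76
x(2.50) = 28.50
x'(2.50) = 16.00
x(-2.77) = -0.27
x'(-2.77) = -5.08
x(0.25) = 2.62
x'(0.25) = 7.00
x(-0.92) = -2.83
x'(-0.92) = 2.32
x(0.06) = 1.37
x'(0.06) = 6.24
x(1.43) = 13.67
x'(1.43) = 11.72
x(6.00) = 109.00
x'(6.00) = 30.00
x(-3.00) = 1.00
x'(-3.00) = -6.00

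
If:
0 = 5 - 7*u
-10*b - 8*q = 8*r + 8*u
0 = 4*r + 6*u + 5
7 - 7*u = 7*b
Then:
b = 2/7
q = 5/4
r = -65/28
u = 5/7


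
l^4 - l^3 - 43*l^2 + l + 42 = (l - 7)*(l - 1)*(l + 1)*(l + 6)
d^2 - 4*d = d*(d - 4)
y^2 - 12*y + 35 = (y - 7)*(y - 5)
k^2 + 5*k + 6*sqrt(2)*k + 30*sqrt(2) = (k + 5)*(k + 6*sqrt(2))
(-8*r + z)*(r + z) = -8*r^2 - 7*r*z + z^2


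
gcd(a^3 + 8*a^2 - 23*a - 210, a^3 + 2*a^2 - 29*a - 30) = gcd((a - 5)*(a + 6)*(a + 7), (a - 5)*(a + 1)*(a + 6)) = a^2 + a - 30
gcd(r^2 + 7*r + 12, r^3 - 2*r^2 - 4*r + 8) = 1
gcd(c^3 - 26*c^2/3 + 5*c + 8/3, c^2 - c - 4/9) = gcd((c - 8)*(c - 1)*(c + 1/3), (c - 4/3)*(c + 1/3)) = c + 1/3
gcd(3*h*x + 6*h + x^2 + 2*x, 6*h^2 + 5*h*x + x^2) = 3*h + x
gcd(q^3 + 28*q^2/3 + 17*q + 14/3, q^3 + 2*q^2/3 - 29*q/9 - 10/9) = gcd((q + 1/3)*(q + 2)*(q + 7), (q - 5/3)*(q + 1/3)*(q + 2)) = q^2 + 7*q/3 + 2/3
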